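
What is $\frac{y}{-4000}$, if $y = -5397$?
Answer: $\frac{5397}{4000} \approx 1.3493$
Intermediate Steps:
$\frac{y}{-4000} = - \frac{5397}{-4000} = \left(-5397\right) \left(- \frac{1}{4000}\right) = \frac{5397}{4000}$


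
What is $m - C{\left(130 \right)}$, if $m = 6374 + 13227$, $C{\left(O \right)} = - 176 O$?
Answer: $42481$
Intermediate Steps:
$m = 19601$
$m - C{\left(130 \right)} = 19601 - \left(-176\right) 130 = 19601 - -22880 = 19601 + 22880 = 42481$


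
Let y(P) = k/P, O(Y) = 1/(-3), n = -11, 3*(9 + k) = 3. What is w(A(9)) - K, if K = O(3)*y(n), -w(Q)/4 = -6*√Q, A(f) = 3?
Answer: 8/33 + 24*√3 ≈ 41.812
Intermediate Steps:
k = -8 (k = -9 + (⅓)*3 = -9 + 1 = -8)
w(Q) = 24*√Q (w(Q) = -(-24)*√Q = 24*√Q)
O(Y) = -⅓
y(P) = -8/P
K = -8/33 (K = -(-8)/(3*(-11)) = -(-8)*(-1)/(3*11) = -⅓*8/11 = -8/33 ≈ -0.24242)
w(A(9)) - K = 24*√3 - 1*(-8/33) = 24*√3 + 8/33 = 8/33 + 24*√3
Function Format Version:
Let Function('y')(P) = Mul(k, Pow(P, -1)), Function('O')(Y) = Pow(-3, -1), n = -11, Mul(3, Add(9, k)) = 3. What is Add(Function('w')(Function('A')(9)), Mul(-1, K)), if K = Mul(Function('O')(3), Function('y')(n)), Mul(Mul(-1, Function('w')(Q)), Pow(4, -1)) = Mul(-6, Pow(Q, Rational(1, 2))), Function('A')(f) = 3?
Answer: Add(Rational(8, 33), Mul(24, Pow(3, Rational(1, 2)))) ≈ 41.812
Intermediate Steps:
k = -8 (k = Add(-9, Mul(Rational(1, 3), 3)) = Add(-9, 1) = -8)
Function('w')(Q) = Mul(24, Pow(Q, Rational(1, 2))) (Function('w')(Q) = Mul(-4, Mul(-6, Pow(Q, Rational(1, 2)))) = Mul(24, Pow(Q, Rational(1, 2))))
Function('O')(Y) = Rational(-1, 3)
Function('y')(P) = Mul(-8, Pow(P, -1))
K = Rational(-8, 33) (K = Mul(Rational(-1, 3), Mul(-8, Pow(-11, -1))) = Mul(Rational(-1, 3), Mul(-8, Rational(-1, 11))) = Mul(Rational(-1, 3), Rational(8, 11)) = Rational(-8, 33) ≈ -0.24242)
Add(Function('w')(Function('A')(9)), Mul(-1, K)) = Add(Mul(24, Pow(3, Rational(1, 2))), Mul(-1, Rational(-8, 33))) = Add(Mul(24, Pow(3, Rational(1, 2))), Rational(8, 33)) = Add(Rational(8, 33), Mul(24, Pow(3, Rational(1, 2))))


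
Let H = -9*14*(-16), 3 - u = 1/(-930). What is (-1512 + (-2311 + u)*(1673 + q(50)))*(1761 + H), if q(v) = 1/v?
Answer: -226144194677351/15500 ≈ -1.4590e+10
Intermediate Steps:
u = 2791/930 (u = 3 - 1/(-930) = 3 - 1*(-1/930) = 3 + 1/930 = 2791/930 ≈ 3.0011)
H = 2016 (H = -126*(-16) = 2016)
(-1512 + (-2311 + u)*(1673 + q(50)))*(1761 + H) = (-1512 + (-2311 + 2791/930)*(1673 + 1/50))*(1761 + 2016) = (-1512 - 2146439*(1673 + 1/50)/930)*3777 = (-1512 - 2146439/930*83651/50)*3777 = (-1512 - 179551768789/46500)*3777 = -179622076789/46500*3777 = -226144194677351/15500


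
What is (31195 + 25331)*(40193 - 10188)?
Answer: 1696062630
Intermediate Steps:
(31195 + 25331)*(40193 - 10188) = 56526*30005 = 1696062630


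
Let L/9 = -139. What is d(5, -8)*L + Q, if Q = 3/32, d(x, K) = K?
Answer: 320259/32 ≈ 10008.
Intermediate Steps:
L = -1251 (L = 9*(-139) = -1251)
Q = 3/32 (Q = 3*(1/32) = 3/32 ≈ 0.093750)
d(5, -8)*L + Q = -8*(-1251) + 3/32 = 10008 + 3/32 = 320259/32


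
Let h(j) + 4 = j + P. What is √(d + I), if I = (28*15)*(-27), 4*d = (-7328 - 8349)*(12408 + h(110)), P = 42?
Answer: I*√49221443 ≈ 7015.8*I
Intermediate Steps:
h(j) = 38 + j (h(j) = -4 + (j + 42) = -4 + (42 + j) = 38 + j)
d = -49210103 (d = ((-7328 - 8349)*(12408 + (38 + 110)))/4 = (-15677*(12408 + 148))/4 = (-15677*12556)/4 = (¼)*(-196840412) = -49210103)
I = -11340 (I = 420*(-27) = -11340)
√(d + I) = √(-49210103 - 11340) = √(-49221443) = I*√49221443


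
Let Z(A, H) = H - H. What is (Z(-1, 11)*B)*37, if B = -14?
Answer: 0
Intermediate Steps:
Z(A, H) = 0
(Z(-1, 11)*B)*37 = (0*(-14))*37 = 0*37 = 0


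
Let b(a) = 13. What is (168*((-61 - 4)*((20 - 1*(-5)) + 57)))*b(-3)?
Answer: -11640720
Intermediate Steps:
(168*((-61 - 4)*((20 - 1*(-5)) + 57)))*b(-3) = (168*((-61 - 4)*((20 - 1*(-5)) + 57)))*13 = (168*(-65*((20 + 5) + 57)))*13 = (168*(-65*(25 + 57)))*13 = (168*(-65*82))*13 = (168*(-5330))*13 = -895440*13 = -11640720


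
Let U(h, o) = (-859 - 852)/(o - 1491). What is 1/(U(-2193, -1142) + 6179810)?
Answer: 2633/16271441441 ≈ 1.6182e-7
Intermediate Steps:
U(h, o) = -1711/(-1491 + o)
1/(U(-2193, -1142) + 6179810) = 1/(-1711/(-1491 - 1142) + 6179810) = 1/(-1711/(-2633) + 6179810) = 1/(-1711*(-1/2633) + 6179810) = 1/(1711/2633 + 6179810) = 1/(16271441441/2633) = 2633/16271441441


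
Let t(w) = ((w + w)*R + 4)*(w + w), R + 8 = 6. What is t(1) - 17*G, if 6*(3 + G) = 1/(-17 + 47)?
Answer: 9163/180 ≈ 50.906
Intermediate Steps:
R = -2 (R = -8 + 6 = -2)
t(w) = 2*w*(4 - 4*w) (t(w) = ((w + w)*(-2) + 4)*(w + w) = ((2*w)*(-2) + 4)*(2*w) = (-4*w + 4)*(2*w) = (4 - 4*w)*(2*w) = 2*w*(4 - 4*w))
G = -539/180 (G = -3 + 1/(6*(-17 + 47)) = -3 + (⅙)/30 = -3 + (⅙)*(1/30) = -3 + 1/180 = -539/180 ≈ -2.9944)
t(1) - 17*G = 8*1*(1 - 1*1) - 17*(-539/180) = 8*1*(1 - 1) + 9163/180 = 8*1*0 + 9163/180 = 0 + 9163/180 = 9163/180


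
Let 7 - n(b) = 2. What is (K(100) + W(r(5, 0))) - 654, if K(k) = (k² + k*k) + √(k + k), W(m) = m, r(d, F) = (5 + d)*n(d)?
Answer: 19396 + 10*√2 ≈ 19410.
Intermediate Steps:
n(b) = 5 (n(b) = 7 - 1*2 = 7 - 2 = 5)
r(d, F) = 25 + 5*d (r(d, F) = (5 + d)*5 = 25 + 5*d)
K(k) = 2*k² + √2*√k (K(k) = (k² + k²) + √(2*k) = 2*k² + √2*√k)
(K(100) + W(r(5, 0))) - 654 = ((2*100² + √2*√100) + (25 + 5*5)) - 654 = ((2*10000 + √2*10) + (25 + 25)) - 654 = ((20000 + 10*√2) + 50) - 654 = (20050 + 10*√2) - 654 = 19396 + 10*√2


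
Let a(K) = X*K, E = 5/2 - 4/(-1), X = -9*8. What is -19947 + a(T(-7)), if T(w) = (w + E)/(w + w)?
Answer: -139647/7 ≈ -19950.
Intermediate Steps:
X = -72
E = 13/2 (E = 5*(½) - 4*(-1) = 5/2 + 4 = 13/2 ≈ 6.5000)
T(w) = (13/2 + w)/(2*w) (T(w) = (w + 13/2)/(w + w) = (13/2 + w)/((2*w)) = (13/2 + w)*(1/(2*w)) = (13/2 + w)/(2*w))
a(K) = -72*K
-19947 + a(T(-7)) = -19947 - 18*(13 + 2*(-7))/(-7) = -19947 - 18*(-1)*(13 - 14)/7 = -19947 - 18*(-1)*(-1)/7 = -19947 - 72*1/28 = -19947 - 18/7 = -139647/7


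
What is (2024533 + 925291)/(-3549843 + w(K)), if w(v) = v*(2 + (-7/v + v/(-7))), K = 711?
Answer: -20648768/25344517 ≈ -0.81472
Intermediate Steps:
w(v) = v*(2 - 7/v - v/7) (w(v) = v*(2 + (-7/v + v*(-1/7))) = v*(2 + (-7/v - v/7)) = v*(2 - 7/v - v/7))
(2024533 + 925291)/(-3549843 + w(K)) = (2024533 + 925291)/(-3549843 + (-7 + 2*711 - 1/7*711**2)) = 2949824/(-3549843 + (-7 + 1422 - 1/7*505521)) = 2949824/(-3549843 + (-7 + 1422 - 505521/7)) = 2949824/(-3549843 - 495616/7) = 2949824/(-25344517/7) = 2949824*(-7/25344517) = -20648768/25344517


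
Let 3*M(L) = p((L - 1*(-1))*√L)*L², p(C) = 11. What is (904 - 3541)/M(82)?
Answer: -7911/73964 ≈ -0.10696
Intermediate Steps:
M(L) = 11*L²/3 (M(L) = (11*L²)/3 = 11*L²/3)
(904 - 3541)/M(82) = (904 - 3541)/(((11/3)*82²)) = -2637/((11/3)*6724) = -2637/73964/3 = -2637*3/73964 = -7911/73964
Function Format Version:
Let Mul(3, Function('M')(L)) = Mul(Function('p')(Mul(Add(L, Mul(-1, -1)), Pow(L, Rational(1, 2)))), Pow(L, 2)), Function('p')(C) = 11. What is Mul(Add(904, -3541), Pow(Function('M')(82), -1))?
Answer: Rational(-7911, 73964) ≈ -0.10696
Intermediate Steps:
Function('M')(L) = Mul(Rational(11, 3), Pow(L, 2)) (Function('M')(L) = Mul(Rational(1, 3), Mul(11, Pow(L, 2))) = Mul(Rational(11, 3), Pow(L, 2)))
Mul(Add(904, -3541), Pow(Function('M')(82), -1)) = Mul(Add(904, -3541), Pow(Mul(Rational(11, 3), Pow(82, 2)), -1)) = Mul(-2637, Pow(Mul(Rational(11, 3), 6724), -1)) = Mul(-2637, Pow(Rational(73964, 3), -1)) = Mul(-2637, Rational(3, 73964)) = Rational(-7911, 73964)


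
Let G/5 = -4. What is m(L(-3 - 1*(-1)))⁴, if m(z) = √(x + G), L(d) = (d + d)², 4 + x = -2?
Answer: 676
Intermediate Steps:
x = -6 (x = -4 - 2 = -6)
G = -20 (G = 5*(-4) = -20)
L(d) = 4*d² (L(d) = (2*d)² = 4*d²)
m(z) = I*√26 (m(z) = √(-6 - 20) = √(-26) = I*√26)
m(L(-3 - 1*(-1)))⁴ = (I*√26)⁴ = 676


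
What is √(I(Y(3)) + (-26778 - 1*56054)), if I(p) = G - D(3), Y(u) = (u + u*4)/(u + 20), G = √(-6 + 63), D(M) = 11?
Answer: √(-82843 + √57) ≈ 287.81*I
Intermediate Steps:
G = √57 ≈ 7.5498
Y(u) = 5*u/(20 + u) (Y(u) = (u + 4*u)/(20 + u) = (5*u)/(20 + u) = 5*u/(20 + u))
I(p) = -11 + √57 (I(p) = √57 - 1*11 = √57 - 11 = -11 + √57)
√(I(Y(3)) + (-26778 - 1*56054)) = √((-11 + √57) + (-26778 - 1*56054)) = √((-11 + √57) + (-26778 - 56054)) = √((-11 + √57) - 82832) = √(-82843 + √57)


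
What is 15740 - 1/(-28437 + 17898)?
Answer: 165883861/10539 ≈ 15740.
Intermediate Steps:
15740 - 1/(-28437 + 17898) = 15740 - 1/(-10539) = 15740 - 1*(-1/10539) = 15740 + 1/10539 = 165883861/10539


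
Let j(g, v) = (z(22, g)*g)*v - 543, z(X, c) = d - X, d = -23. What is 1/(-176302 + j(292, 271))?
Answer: -1/3737785 ≈ -2.6754e-7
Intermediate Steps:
z(X, c) = -23 - X
j(g, v) = -543 - 45*g*v (j(g, v) = ((-23 - 1*22)*g)*v - 543 = ((-23 - 22)*g)*v - 543 = (-45*g)*v - 543 = -45*g*v - 543 = -543 - 45*g*v)
1/(-176302 + j(292, 271)) = 1/(-176302 + (-543 - 45*292*271)) = 1/(-176302 + (-543 - 3560940)) = 1/(-176302 - 3561483) = 1/(-3737785) = -1/3737785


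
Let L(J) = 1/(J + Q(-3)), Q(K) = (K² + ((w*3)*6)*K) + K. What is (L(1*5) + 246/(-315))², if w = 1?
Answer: 13184161/20385225 ≈ 0.64675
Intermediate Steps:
Q(K) = K² + 19*K (Q(K) = (K² + ((1*3)*6)*K) + K = (K² + (3*6)*K) + K = (K² + 18*K) + K = K² + 19*K)
L(J) = 1/(-48 + J) (L(J) = 1/(J - 3*(19 - 3)) = 1/(J - 3*16) = 1/(J - 48) = 1/(-48 + J))
(L(1*5) + 246/(-315))² = (1/(-48 + 1*5) + 246/(-315))² = (1/(-48 + 5) + 246*(-1/315))² = (1/(-43) - 82/105)² = (-1/43 - 82/105)² = (-3631/4515)² = 13184161/20385225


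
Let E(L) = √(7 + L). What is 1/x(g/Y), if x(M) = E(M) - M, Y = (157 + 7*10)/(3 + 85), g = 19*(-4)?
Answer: 1518176/45886817 - 227*I*√1157473/45886817 ≈ 0.033085 - 0.0053222*I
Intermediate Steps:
g = -76
Y = 227/88 (Y = (157 + 70)/88 = 227*(1/88) = 227/88 ≈ 2.5795)
x(M) = √(7 + M) - M
1/x(g/Y) = 1/(√(7 - 76/227/88) - (-76)/227/88) = 1/(√(7 - 76*88/227) - (-76)*88/227) = 1/(√(7 - 6688/227) - 1*(-6688/227)) = 1/(√(-5099/227) + 6688/227) = 1/(I*√1157473/227 + 6688/227) = 1/(6688/227 + I*√1157473/227)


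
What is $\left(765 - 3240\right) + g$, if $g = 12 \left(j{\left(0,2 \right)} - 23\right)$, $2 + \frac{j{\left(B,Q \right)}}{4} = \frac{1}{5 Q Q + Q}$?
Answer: $- \frac{31293}{11} \approx -2844.8$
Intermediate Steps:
$j{\left(B,Q \right)} = -8 + \frac{4}{Q + 5 Q^{2}}$ ($j{\left(B,Q \right)} = -8 + \frac{4}{5 Q Q + Q} = -8 + \frac{4}{5 Q^{2} + Q} = -8 + \frac{4}{Q + 5 Q^{2}}$)
$g = - \frac{4068}{11}$ ($g = 12 \left(\frac{4 \left(1 - 10 \cdot 2^{2} - 4\right)}{2 \left(1 + 5 \cdot 2\right)} - 23\right) = 12 \left(4 \cdot \frac{1}{2} \frac{1}{1 + 10} \left(1 - 40 - 4\right) - 23\right) = 12 \left(4 \cdot \frac{1}{2} \cdot \frac{1}{11} \left(1 - 40 - 4\right) - 23\right) = 12 \left(4 \cdot \frac{1}{2} \cdot \frac{1}{11} \left(-43\right) - 23\right) = 12 \left(- \frac{86}{11} - 23\right) = 12 \left(- \frac{339}{11}\right) = - \frac{4068}{11} \approx -369.82$)
$\left(765 - 3240\right) + g = \left(765 - 3240\right) - \frac{4068}{11} = -2475 - \frac{4068}{11} = - \frac{31293}{11}$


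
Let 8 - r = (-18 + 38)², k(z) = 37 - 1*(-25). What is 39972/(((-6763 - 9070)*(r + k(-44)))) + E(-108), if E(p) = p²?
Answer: 10157192822/870815 ≈ 11664.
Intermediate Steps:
k(z) = 62 (k(z) = 37 + 25 = 62)
r = -392 (r = 8 - (-18 + 38)² = 8 - 1*20² = 8 - 1*400 = 8 - 400 = -392)
39972/(((-6763 - 9070)*(r + k(-44)))) + E(-108) = 39972/(((-6763 - 9070)*(-392 + 62))) + (-108)² = 39972/((-15833*(-330))) + 11664 = 39972/5224890 + 11664 = 39972*(1/5224890) + 11664 = 6662/870815 + 11664 = 10157192822/870815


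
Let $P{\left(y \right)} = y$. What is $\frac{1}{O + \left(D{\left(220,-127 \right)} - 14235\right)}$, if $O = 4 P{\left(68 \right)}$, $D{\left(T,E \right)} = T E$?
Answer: $- \frac{1}{41903} \approx -2.3865 \cdot 10^{-5}$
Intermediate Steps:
$D{\left(T,E \right)} = E T$
$O = 272$ ($O = 4 \cdot 68 = 272$)
$\frac{1}{O + \left(D{\left(220,-127 \right)} - 14235\right)} = \frac{1}{272 - 42175} = \frac{1}{-41903} = - \frac{1}{41903}$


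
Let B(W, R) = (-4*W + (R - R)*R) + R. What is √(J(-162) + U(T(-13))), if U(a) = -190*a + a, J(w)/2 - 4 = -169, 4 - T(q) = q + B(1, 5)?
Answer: I*√3354 ≈ 57.914*I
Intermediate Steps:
B(W, R) = R - 4*W (B(W, R) = (-4*W + 0*R) + R = (-4*W + 0) + R = -4*W + R = R - 4*W)
T(q) = 3 - q (T(q) = 4 - (q + (5 - 4*1)) = 4 - (q + (5 - 4)) = 4 - (q + 1) = 4 - (1 + q) = 4 + (-1 - q) = 3 - q)
J(w) = -330 (J(w) = 8 + 2*(-169) = 8 - 338 = -330)
U(a) = -189*a
√(J(-162) + U(T(-13))) = √(-330 - 189*(3 - 1*(-13))) = √(-330 - 189*(3 + 13)) = √(-330 - 189*16) = √(-330 - 3024) = √(-3354) = I*√3354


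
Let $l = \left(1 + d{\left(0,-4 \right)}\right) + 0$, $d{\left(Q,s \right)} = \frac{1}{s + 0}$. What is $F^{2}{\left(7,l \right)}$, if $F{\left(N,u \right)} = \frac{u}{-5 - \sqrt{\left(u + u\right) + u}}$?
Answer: $\frac{9}{676} \approx 0.013314$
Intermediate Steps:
$d{\left(Q,s \right)} = \frac{1}{s}$
$l = \frac{3}{4}$ ($l = \left(1 + \frac{1}{-4}\right) + 0 = \left(1 - \frac{1}{4}\right) + 0 = \frac{3}{4} + 0 = \frac{3}{4} \approx 0.75$)
$F{\left(N,u \right)} = \frac{u}{-5 - \sqrt{3} \sqrt{u}}$ ($F{\left(N,u \right)} = \frac{u}{-5 - \sqrt{2 u + u}} = \frac{u}{-5 - \sqrt{3 u}} = \frac{u}{-5 - \sqrt{3} \sqrt{u}}$)
$F^{2}{\left(7,l \right)} = \left(\left(-1\right) \frac{3}{4} \frac{1}{5 + \sqrt{3} \sqrt{\frac{3}{4}}}\right)^{2} = \left(\left(-1\right) \frac{3}{4} \frac{1}{5 + \sqrt{3} \frac{\sqrt{3}}{2}}\right)^{2} = \left(\left(-1\right) \frac{3}{4} \frac{1}{5 + \frac{3}{2}}\right)^{2} = \left(\left(-1\right) \frac{3}{4} \frac{1}{\frac{13}{2}}\right)^{2} = \left(\left(-1\right) \frac{3}{4} \cdot \frac{2}{13}\right)^{2} = \left(- \frac{3}{26}\right)^{2} = \frac{9}{676}$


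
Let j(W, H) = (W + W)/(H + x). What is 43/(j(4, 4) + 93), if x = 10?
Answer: 301/655 ≈ 0.45954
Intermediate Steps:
j(W, H) = 2*W/(10 + H) (j(W, H) = (W + W)/(H + 10) = (2*W)/(10 + H) = 2*W/(10 + H))
43/(j(4, 4) + 93) = 43/(2*4/(10 + 4) + 93) = 43/(2*4/14 + 93) = 43/(2*4*(1/14) + 93) = 43/(4/7 + 93) = 43/(655/7) = (7/655)*43 = 301/655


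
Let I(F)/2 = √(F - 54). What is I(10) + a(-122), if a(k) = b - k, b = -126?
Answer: -4 + 4*I*√11 ≈ -4.0 + 13.266*I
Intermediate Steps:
a(k) = -126 - k
I(F) = 2*√(-54 + F) (I(F) = 2*√(F - 54) = 2*√(-54 + F))
I(10) + a(-122) = 2*√(-54 + 10) + (-126 - 1*(-122)) = 2*√(-44) + (-126 + 122) = 2*(2*I*√11) - 4 = 4*I*√11 - 4 = -4 + 4*I*√11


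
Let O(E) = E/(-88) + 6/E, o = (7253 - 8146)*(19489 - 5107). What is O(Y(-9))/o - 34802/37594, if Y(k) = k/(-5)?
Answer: -294997953093601/318664156037040 ≈ -0.92573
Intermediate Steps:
o = -12843126 (o = -893*14382 = -12843126)
Y(k) = -k/5 (Y(k) = k*(-⅕) = -k/5)
O(E) = 6/E - E/88 (O(E) = E*(-1/88) + 6/E = -E/88 + 6/E = 6/E - E/88)
O(Y(-9))/o - 34802/37594 = (6/((-⅕*(-9))) - (-1)*(-9)/440)/(-12843126) - 34802/37594 = (6/(9/5) - 1/88*9/5)*(-1/12843126) - 34802*1/37594 = (6*(5/9) - 9/440)*(-1/12843126) - 17401/18797 = (10/3 - 9/440)*(-1/12843126) - 17401/18797 = (4373/1320)*(-1/12843126) - 17401/18797 = -4373/16952926320 - 17401/18797 = -294997953093601/318664156037040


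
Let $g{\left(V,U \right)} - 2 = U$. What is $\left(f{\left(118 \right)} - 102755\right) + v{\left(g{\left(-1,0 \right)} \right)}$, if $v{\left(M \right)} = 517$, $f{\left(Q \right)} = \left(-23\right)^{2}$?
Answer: $-101709$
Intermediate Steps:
$g{\left(V,U \right)} = 2 + U$
$f{\left(Q \right)} = 529$
$\left(f{\left(118 \right)} - 102755\right) + v{\left(g{\left(-1,0 \right)} \right)} = \left(529 - 102755\right) + 517 = -102226 + 517 = -101709$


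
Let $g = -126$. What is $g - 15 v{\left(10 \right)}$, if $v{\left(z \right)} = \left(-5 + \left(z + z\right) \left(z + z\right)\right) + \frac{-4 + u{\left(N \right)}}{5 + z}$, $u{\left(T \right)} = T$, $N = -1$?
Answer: $-6046$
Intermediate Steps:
$v{\left(z \right)} = -5 - \frac{5}{5 + z} + 4 z^{2}$ ($v{\left(z \right)} = \left(-5 + \left(z + z\right) \left(z + z\right)\right) + \frac{-4 - 1}{5 + z} = \left(-5 + 2 z 2 z\right) - \frac{5}{5 + z} = \left(-5 + 4 z^{2}\right) - \frac{5}{5 + z} = -5 - \frac{5}{5 + z} + 4 z^{2}$)
$g - 15 v{\left(10 \right)} = -126 - 15 \frac{-30 - 50 + 4 \cdot 10^{3} + 20 \cdot 10^{2}}{5 + 10} = -126 - 15 \frac{-30 - 50 + 4 \cdot 1000 + 20 \cdot 100}{15} = -126 - 15 \frac{-30 - 50 + 4000 + 2000}{15} = -126 - 15 \cdot \frac{1}{15} \cdot 5920 = -126 - 5920 = -6046$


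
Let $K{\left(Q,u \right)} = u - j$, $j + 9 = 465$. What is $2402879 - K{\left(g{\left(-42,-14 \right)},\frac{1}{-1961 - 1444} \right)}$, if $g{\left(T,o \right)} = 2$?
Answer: $\frac{8183355676}{3405} \approx 2.4033 \cdot 10^{6}$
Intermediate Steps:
$j = 456$ ($j = -9 + 465 = 456$)
$K{\left(Q,u \right)} = -456 + u$ ($K{\left(Q,u \right)} = u - 456 = -456 + u$)
$2402879 - K{\left(g{\left(-42,-14 \right)},\frac{1}{-1961 - 1444} \right)} = 2402879 - \left(-456 + \frac{1}{-1961 - 1444}\right) = 2402879 - \left(-456 + \frac{1}{-3405}\right) = 2402879 - \left(-456 - \frac{1}{3405}\right) = 2402879 - - \frac{1552681}{3405} = 2402879 + \frac{1552681}{3405} = \frac{8183355676}{3405}$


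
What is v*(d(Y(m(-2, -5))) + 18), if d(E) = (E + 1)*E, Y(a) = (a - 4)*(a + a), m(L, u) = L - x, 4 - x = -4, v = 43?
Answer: 3384014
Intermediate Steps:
x = 8 (x = 4 - 1*(-4) = 4 + 4 = 8)
m(L, u) = -8 + L (m(L, u) = L - 1*8 = L - 8 = -8 + L)
Y(a) = 2*a*(-4 + a) (Y(a) = (-4 + a)*(2*a) = 2*a*(-4 + a))
d(E) = E*(1 + E) (d(E) = (1 + E)*E = E*(1 + E))
v*(d(Y(m(-2, -5))) + 18) = 43*((2*(-8 - 2)*(-4 + (-8 - 2)))*(1 + 2*(-8 - 2)*(-4 + (-8 - 2))) + 18) = 43*((2*(-10)*(-4 - 10))*(1 + 2*(-10)*(-4 - 10)) + 18) = 43*((2*(-10)*(-14))*(1 + 2*(-10)*(-14)) + 18) = 43*(280*(1 + 280) + 18) = 43*(280*281 + 18) = 43*(78680 + 18) = 43*78698 = 3384014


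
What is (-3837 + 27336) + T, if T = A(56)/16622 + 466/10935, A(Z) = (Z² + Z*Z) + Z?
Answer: 2135646037981/90880785 ≈ 23499.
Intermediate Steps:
A(Z) = Z + 2*Z² (A(Z) = (Z² + Z²) + Z = 2*Z² + Z = Z + 2*Z²)
T = 38471266/90880785 (T = (56*(1 + 2*56))/16622 + 466/10935 = (56*(1 + 112))*(1/16622) + 466*(1/10935) = (56*113)*(1/16622) + 466/10935 = 6328*(1/16622) + 466/10935 = 3164/8311 + 466/10935 = 38471266/90880785 ≈ 0.42332)
(-3837 + 27336) + T = (-3837 + 27336) + 38471266/90880785 = 23499 + 38471266/90880785 = 2135646037981/90880785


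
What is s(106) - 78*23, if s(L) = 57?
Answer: -1737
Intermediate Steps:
s(106) - 78*23 = 57 - 78*23 = 57 - 1*1794 = 57 - 1794 = -1737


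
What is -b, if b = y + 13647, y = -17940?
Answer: 4293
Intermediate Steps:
b = -4293 (b = -17940 + 13647 = -4293)
-b = -1*(-4293) = 4293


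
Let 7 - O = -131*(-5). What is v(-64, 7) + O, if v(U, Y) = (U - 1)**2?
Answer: 3577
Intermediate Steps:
O = -648 (O = 7 - (-131)*(-5) = 7 - 1*655 = 7 - 655 = -648)
v(U, Y) = (-1 + U)**2
v(-64, 7) + O = (-1 - 64)**2 - 648 = (-65)**2 - 648 = 4225 - 648 = 3577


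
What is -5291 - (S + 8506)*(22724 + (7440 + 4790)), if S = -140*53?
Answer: -37965335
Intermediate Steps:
S = -7420
-5291 - (S + 8506)*(22724 + (7440 + 4790)) = -5291 - (-7420 + 8506)*(22724 + (7440 + 4790)) = -5291 - 1086*(22724 + 12230) = -5291 - 1086*34954 = -5291 - 1*37960044 = -5291 - 37960044 = -37965335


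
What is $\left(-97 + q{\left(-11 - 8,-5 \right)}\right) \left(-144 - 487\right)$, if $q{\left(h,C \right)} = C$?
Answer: $64362$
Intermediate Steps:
$\left(-97 + q{\left(-11 - 8,-5 \right)}\right) \left(-144 - 487\right) = \left(-97 - 5\right) \left(-144 - 487\right) = \left(-102\right) \left(-631\right) = 64362$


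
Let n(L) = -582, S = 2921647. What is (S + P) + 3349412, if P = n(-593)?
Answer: 6270477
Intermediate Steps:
P = -582
(S + P) + 3349412 = (2921647 - 582) + 3349412 = 2921065 + 3349412 = 6270477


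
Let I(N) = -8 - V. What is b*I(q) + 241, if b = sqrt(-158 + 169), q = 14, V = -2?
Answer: 241 - 6*sqrt(11) ≈ 221.10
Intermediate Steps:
I(N) = -6 (I(N) = -8 - 1*(-2) = -8 + 2 = -6)
b = sqrt(11) ≈ 3.3166
b*I(q) + 241 = sqrt(11)*(-6) + 241 = -6*sqrt(11) + 241 = 241 - 6*sqrt(11)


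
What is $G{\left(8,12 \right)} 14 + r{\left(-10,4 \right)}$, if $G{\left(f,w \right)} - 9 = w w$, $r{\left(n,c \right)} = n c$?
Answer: $2102$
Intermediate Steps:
$r{\left(n,c \right)} = c n$
$G{\left(f,w \right)} = 9 + w^{2}$ ($G{\left(f,w \right)} = 9 + w w = 9 + w^{2}$)
$G{\left(8,12 \right)} 14 + r{\left(-10,4 \right)} = \left(9 + 12^{2}\right) 14 + 4 \left(-10\right) = \left(9 + 144\right) 14 - 40 = 153 \cdot 14 - 40 = 2142 - 40 = 2102$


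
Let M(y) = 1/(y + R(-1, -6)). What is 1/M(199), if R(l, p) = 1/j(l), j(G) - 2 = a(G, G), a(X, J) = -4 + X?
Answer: 596/3 ≈ 198.67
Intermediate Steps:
j(G) = -2 + G (j(G) = 2 + (-4 + G) = -2 + G)
R(l, p) = 1/(-2 + l)
M(y) = 1/(-⅓ + y) (M(y) = 1/(y + 1/(-2 - 1)) = 1/(y + 1/(-3)) = 1/(y - ⅓) = 1/(-⅓ + y))
1/M(199) = 1/(3/(-1 + 3*199)) = 1/(3/(-1 + 597)) = 1/(3/596) = 596/3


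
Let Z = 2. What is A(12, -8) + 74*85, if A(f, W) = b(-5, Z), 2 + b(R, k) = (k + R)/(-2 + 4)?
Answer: 12573/2 ≈ 6286.5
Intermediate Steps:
b(R, k) = -2 + R/2 + k/2 (b(R, k) = -2 + (k + R)/(-2 + 4) = -2 + (R + k)/2 = -2 + (R + k)*(1/2) = -2 + (R/2 + k/2) = -2 + R/2 + k/2)
A(f, W) = -7/2 (A(f, W) = -2 + (1/2)*(-5) + (1/2)*2 = -2 - 5/2 + 1 = -7/2)
A(12, -8) + 74*85 = -7/2 + 74*85 = -7/2 + 6290 = 12573/2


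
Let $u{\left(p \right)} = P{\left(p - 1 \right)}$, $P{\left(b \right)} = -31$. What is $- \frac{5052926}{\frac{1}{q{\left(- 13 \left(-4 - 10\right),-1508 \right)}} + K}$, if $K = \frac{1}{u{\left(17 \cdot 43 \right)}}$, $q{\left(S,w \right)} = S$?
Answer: $\frac{28508608492}{151} \approx 1.888 \cdot 10^{8}$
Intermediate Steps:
$u{\left(p \right)} = -31$
$K = - \frac{1}{31}$ ($K = \frac{1}{-31} = - \frac{1}{31} \approx -0.032258$)
$- \frac{5052926}{\frac{1}{q{\left(- 13 \left(-4 - 10\right),-1508 \right)}} + K} = - \frac{5052926}{\frac{1}{\left(-13\right) \left(-4 - 10\right)} - \frac{1}{31}} = - \frac{5052926}{\frac{1}{\left(-13\right) \left(-14\right)} - \frac{1}{31}} = - \frac{5052926}{\frac{1}{182} - \frac{1}{31}} = - \frac{5052926}{- \frac{151}{5642}} = \left(-5052926\right) \left(- \frac{5642}{151}\right) = \frac{28508608492}{151}$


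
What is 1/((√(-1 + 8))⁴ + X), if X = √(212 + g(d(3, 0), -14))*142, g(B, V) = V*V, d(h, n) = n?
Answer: -49/8224511 + 284*√102/8224511 ≈ 0.00034279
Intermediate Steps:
g(B, V) = V²
X = 284*√102 (X = √(212 + (-14)²)*142 = √(212 + 196)*142 = √408*142 = (2*√102)*142 = 284*√102 ≈ 2868.3)
1/((√(-1 + 8))⁴ + X) = 1/((√(-1 + 8))⁴ + 284*√102) = 1/((√7)⁴ + 284*√102) = 1/(49 + 284*√102)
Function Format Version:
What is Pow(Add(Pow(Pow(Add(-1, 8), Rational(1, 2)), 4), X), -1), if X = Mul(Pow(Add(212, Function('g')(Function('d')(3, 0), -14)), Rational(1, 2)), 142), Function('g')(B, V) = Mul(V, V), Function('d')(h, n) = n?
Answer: Add(Rational(-49, 8224511), Mul(Rational(284, 8224511), Pow(102, Rational(1, 2)))) ≈ 0.00034279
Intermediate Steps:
Function('g')(B, V) = Pow(V, 2)
X = Mul(284, Pow(102, Rational(1, 2))) (X = Mul(Pow(Add(212, Pow(-14, 2)), Rational(1, 2)), 142) = Mul(Pow(Add(212, 196), Rational(1, 2)), 142) = Mul(Pow(408, Rational(1, 2)), 142) = Mul(Mul(2, Pow(102, Rational(1, 2))), 142) = Mul(284, Pow(102, Rational(1, 2))) ≈ 2868.3)
Pow(Add(Pow(Pow(Add(-1, 8), Rational(1, 2)), 4), X), -1) = Pow(Add(Pow(Pow(Add(-1, 8), Rational(1, 2)), 4), Mul(284, Pow(102, Rational(1, 2)))), -1) = Pow(Add(Pow(Pow(7, Rational(1, 2)), 4), Mul(284, Pow(102, Rational(1, 2)))), -1) = Pow(Add(49, Mul(284, Pow(102, Rational(1, 2)))), -1)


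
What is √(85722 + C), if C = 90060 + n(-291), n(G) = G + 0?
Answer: 3*√19499 ≈ 418.92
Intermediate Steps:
n(G) = G
C = 89769 (C = 90060 - 291 = 89769)
√(85722 + C) = √(85722 + 89769) = √175491 = 3*√19499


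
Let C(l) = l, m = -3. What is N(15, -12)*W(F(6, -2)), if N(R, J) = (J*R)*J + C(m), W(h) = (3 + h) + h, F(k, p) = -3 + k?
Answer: 19413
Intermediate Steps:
W(h) = 3 + 2*h
N(R, J) = -3 + R*J² (N(R, J) = (J*R)*J - 3 = R*J² - 3 = -3 + R*J²)
N(15, -12)*W(F(6, -2)) = (-3 + 15*(-12)²)*(3 + 2*(-3 + 6)) = (-3 + 15*144)*(3 + 2*3) = (-3 + 2160)*(3 + 6) = 2157*9 = 19413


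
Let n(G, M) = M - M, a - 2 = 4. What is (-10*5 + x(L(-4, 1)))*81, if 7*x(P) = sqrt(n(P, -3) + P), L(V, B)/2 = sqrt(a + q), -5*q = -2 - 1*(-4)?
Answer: -4050 + 162*5**(3/4)*7**(1/4)/35 ≈ -4024.8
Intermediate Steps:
a = 6 (a = 2 + 4 = 6)
n(G, M) = 0
q = -2/5 (q = -(-2 - 1*(-4))/5 = -(-2 + 4)/5 = -1/5*2 = -2/5 ≈ -0.40000)
L(V, B) = 4*sqrt(35)/5 (L(V, B) = 2*sqrt(6 - 2/5) = 2*sqrt(28/5) = 2*(2*sqrt(35)/5) = 4*sqrt(35)/5)
x(P) = sqrt(P)/7 (x(P) = sqrt(0 + P)/7 = sqrt(P)/7)
(-10*5 + x(L(-4, 1)))*81 = (-10*5 + sqrt(4*sqrt(35)/5)/7)*81 = (-50 + (2*5**(3/4)*7**(1/4)/5)/7)*81 = (-50 + 2*5**(3/4)*7**(1/4)/35)*81 = -4050 + 162*5**(3/4)*7**(1/4)/35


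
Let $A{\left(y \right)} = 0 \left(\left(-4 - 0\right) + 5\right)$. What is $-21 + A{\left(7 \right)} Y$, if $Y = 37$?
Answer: $-21$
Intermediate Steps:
$A{\left(y \right)} = 0$ ($A{\left(y \right)} = 0 \left(\left(-4 + 0\right) + 5\right) = 0 \left(-4 + 5\right) = 0 \cdot 1 = 0$)
$-21 + A{\left(7 \right)} Y = -21 + 0 \cdot 37 = -21 + 0 = -21$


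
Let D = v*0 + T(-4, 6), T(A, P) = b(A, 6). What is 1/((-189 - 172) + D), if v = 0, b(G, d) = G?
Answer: -1/365 ≈ -0.0027397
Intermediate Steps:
T(A, P) = A
D = -4 (D = 0*0 - 4 = 0 - 4 = -4)
1/((-189 - 172) + D) = 1/((-189 - 172) - 4) = 1/(-361 - 4) = 1/(-365) = -1/365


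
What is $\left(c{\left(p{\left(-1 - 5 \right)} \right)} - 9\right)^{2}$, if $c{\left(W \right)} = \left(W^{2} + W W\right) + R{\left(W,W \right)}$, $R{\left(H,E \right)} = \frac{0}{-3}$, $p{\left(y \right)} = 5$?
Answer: $1681$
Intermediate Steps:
$R{\left(H,E \right)} = 0$ ($R{\left(H,E \right)} = 0 \left(- \frac{1}{3}\right) = 0$)
$c{\left(W \right)} = 2 W^{2}$ ($c{\left(W \right)} = \left(W^{2} + W W\right) + 0 = \left(W^{2} + W^{2}\right) + 0 = 2 W^{2} + 0 = 2 W^{2}$)
$\left(c{\left(p{\left(-1 - 5 \right)} \right)} - 9\right)^{2} = \left(2 \cdot 5^{2} - 9\right)^{2} = \left(2 \cdot 25 - 9\right)^{2} = \left(50 - 9\right)^{2} = 41^{2} = 1681$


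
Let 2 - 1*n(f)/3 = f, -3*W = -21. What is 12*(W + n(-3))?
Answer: 264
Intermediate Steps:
W = 7 (W = -⅓*(-21) = 7)
n(f) = 6 - 3*f
12*(W + n(-3)) = 12*(7 + (6 - 3*(-3))) = 12*(7 + (6 + 9)) = 12*(7 + 15) = 12*22 = 264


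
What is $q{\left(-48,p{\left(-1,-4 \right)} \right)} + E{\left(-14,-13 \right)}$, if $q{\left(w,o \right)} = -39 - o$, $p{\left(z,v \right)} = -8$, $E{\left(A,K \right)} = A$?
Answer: $-45$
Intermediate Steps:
$q{\left(-48,p{\left(-1,-4 \right)} \right)} + E{\left(-14,-13 \right)} = \left(-39 - -8\right) - 14 = \left(-39 + 8\right) - 14 = -31 - 14 = -45$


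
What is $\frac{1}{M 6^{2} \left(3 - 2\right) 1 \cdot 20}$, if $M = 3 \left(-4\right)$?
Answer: $- \frac{1}{8640} \approx -0.00011574$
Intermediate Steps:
$M = -12$
$\frac{1}{M 6^{2} \left(3 - 2\right) 1 \cdot 20} = \frac{1}{- 12 \cdot 6^{2} \left(3 - 2\right) 1 \cdot 20} = \frac{1}{- 12 \cdot 36 \cdot 1 \cdot 1 \cdot 20} = \frac{1}{- 12 \cdot 36 \cdot 1 \cdot 20} = \frac{1}{\left(-12\right) 36 \cdot 20} = \frac{1}{\left(-432\right) 20} = \frac{1}{-8640} = - \frac{1}{8640}$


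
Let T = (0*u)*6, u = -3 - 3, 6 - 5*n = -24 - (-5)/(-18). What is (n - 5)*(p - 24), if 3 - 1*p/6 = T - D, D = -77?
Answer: -494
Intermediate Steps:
n = 109/18 (n = 6/5 - (-24 - (-5)/(-18))/5 = 6/5 - (-24 - (-5)*(-1)/18)/5 = 6/5 - (-24 - 1*5/18)/5 = 6/5 - (-24 - 5/18)/5 = 6/5 - 1/5*(-437/18) = 6/5 + 437/90 = 109/18 ≈ 6.0556)
u = -6
T = 0 (T = (0*(-6))*6 = 0*6 = 0)
p = -444 (p = 18 - 6*(0 - 1*(-77)) = 18 - 6*(0 + 77) = 18 - 6*77 = 18 - 462 = -444)
(n - 5)*(p - 24) = (109/18 - 5)*(-444 - 24) = (19/18)*(-468) = -494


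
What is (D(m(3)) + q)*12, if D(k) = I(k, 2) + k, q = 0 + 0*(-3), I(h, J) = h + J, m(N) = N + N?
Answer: 168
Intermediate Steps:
m(N) = 2*N
I(h, J) = J + h
q = 0 (q = 0 + 0 = 0)
D(k) = 2 + 2*k (D(k) = (2 + k) + k = 2 + 2*k)
(D(m(3)) + q)*12 = ((2 + 2*(2*3)) + 0)*12 = ((2 + 2*6) + 0)*12 = ((2 + 12) + 0)*12 = (14 + 0)*12 = 14*12 = 168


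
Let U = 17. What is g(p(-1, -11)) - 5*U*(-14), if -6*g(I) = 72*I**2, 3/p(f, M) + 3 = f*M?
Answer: 19013/16 ≈ 1188.3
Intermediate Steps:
p(f, M) = 3/(-3 + M*f) (p(f, M) = 3/(-3 + f*M) = 3/(-3 + M*f))
g(I) = -12*I**2
g(p(-1, -11)) - 5*U*(-14) = -12*9/(-3 - 11*(-1))**2 - 5*17*(-14) = -12*9/(-3 + 11)**2 - 85*(-14) = -12*(3/8)**2 + 1190 = -12*9/64 + 1190 = -27/16 + 1190 = 19013/16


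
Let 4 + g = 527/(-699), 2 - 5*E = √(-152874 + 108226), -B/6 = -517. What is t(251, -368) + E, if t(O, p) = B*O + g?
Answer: 2721198773/3495 - 2*I*√11162/5 ≈ 7.786e+5 - 42.26*I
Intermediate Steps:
B = 3102 (B = -6*(-517) = 3102)
E = ⅖ - 2*I*√11162/5 (E = ⅖ - √(-152874 + 108226)/5 = ⅖ - 2*I*√11162/5 ≈ 0.4 - 42.26*I)
g = -3323/699 (g = -4 + 527/(-699) = -4 + 527*(-1/699) = -4 - 527/699 = -3323/699 ≈ -4.7539)
t(O, p) = -3323/699 + 3102*O (t(O, p) = 3102*O - 3323/699 = -3323/699 + 3102*O)
t(251, -368) + E = (-3323/699 + 3102*251) + (⅖ - 2*I*√11162/5) = (-3323/699 + 778602) + (⅖ - 2*I*√11162/5) = 544239475/699 + (⅖ - 2*I*√11162/5) = 2721198773/3495 - 2*I*√11162/5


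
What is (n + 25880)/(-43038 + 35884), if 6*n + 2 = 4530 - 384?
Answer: -39856/10731 ≈ -3.7141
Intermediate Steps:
n = 2072/3 (n = -⅓ + (4530 - 384)/6 = -⅓ + (⅙)*4146 = -⅓ + 691 = 2072/3 ≈ 690.67)
(n + 25880)/(-43038 + 35884) = (2072/3 + 25880)/(-43038 + 35884) = (79712/3)/(-7154) = (79712/3)*(-1/7154) = -39856/10731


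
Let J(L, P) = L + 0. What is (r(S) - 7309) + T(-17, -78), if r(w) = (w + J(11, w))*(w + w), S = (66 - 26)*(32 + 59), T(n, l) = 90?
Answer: 26572061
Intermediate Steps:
J(L, P) = L
S = 3640 (S = 40*91 = 3640)
r(w) = 2*w*(11 + w) (r(w) = (w + 11)*(w + w) = (11 + w)*(2*w) = 2*w*(11 + w))
(r(S) - 7309) + T(-17, -78) = (2*3640*(11 + 3640) - 7309) + 90 = (2*3640*3651 - 7309) + 90 = (26579280 - 7309) + 90 = 26571971 + 90 = 26572061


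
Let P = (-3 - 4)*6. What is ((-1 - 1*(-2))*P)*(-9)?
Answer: 378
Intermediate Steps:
P = -42 (P = -7*6 = -42)
((-1 - 1*(-2))*P)*(-9) = ((-1 - 1*(-2))*(-42))*(-9) = ((-1 + 2)*(-42))*(-9) = (1*(-42))*(-9) = -42*(-9) = 378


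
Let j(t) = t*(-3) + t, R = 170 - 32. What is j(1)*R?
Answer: -276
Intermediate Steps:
R = 138
j(t) = -2*t (j(t) = -3*t + t = -2*t)
j(1)*R = -2*1*138 = -2*138 = -276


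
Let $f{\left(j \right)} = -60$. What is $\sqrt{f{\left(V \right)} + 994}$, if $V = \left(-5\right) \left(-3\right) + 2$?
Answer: $\sqrt{934} \approx 30.561$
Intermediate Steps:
$V = 17$ ($V = 15 + 2 = 17$)
$\sqrt{f{\left(V \right)} + 994} = \sqrt{-60 + 994} = \sqrt{934}$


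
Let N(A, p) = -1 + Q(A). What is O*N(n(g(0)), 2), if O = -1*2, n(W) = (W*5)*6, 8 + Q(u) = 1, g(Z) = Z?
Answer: 16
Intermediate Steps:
Q(u) = -7 (Q(u) = -8 + 1 = -7)
n(W) = 30*W (n(W) = (5*W)*6 = 30*W)
O = -2
N(A, p) = -8 (N(A, p) = -1 - 7 = -8)
O*N(n(g(0)), 2) = -2*(-8) = 16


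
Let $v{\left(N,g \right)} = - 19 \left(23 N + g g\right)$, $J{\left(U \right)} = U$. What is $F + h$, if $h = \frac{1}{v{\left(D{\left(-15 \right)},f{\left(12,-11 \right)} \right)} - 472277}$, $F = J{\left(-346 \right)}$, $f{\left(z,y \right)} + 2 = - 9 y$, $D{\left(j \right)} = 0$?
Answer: $- \frac{225262609}{651048} \approx -346.0$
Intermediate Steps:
$f{\left(z,y \right)} = -2 - 9 y$
$F = -346$
$v{\left(N,g \right)} = - 437 N - 19 g^{2}$ ($v{\left(N,g \right)} = - 19 \left(23 N + g^{2}\right) = - 19 \left(g^{2} + 23 N\right) = - 437 N - 19 g^{2}$)
$h = - \frac{1}{651048}$ ($h = \frac{1}{\left(\left(-437\right) 0 - 19 \left(-2 - -99\right)^{2}\right) - 472277} = \frac{1}{\left(0 - 19 \left(-2 + 99\right)^{2}\right) - 472277} = \frac{1}{\left(0 - 19 \cdot 97^{2}\right) - 472277} = \frac{1}{\left(0 - 178771\right) - 472277} = \frac{1}{-178771 - 472277} = \frac{1}{-651048} = - \frac{1}{651048} \approx -1.536 \cdot 10^{-6}$)
$F + h = -346 - \frac{1}{651048} = - \frac{225262609}{651048}$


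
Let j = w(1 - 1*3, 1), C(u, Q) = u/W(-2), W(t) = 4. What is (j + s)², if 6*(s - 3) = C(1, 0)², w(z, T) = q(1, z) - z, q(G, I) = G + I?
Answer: 148225/9216 ≈ 16.083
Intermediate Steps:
w(z, T) = 1 (w(z, T) = (1 + z) - z = 1)
C(u, Q) = u/4
j = 1
s = 289/96 (s = 3 + ((¼)*1)²/6 = 3 + (¼)²/6 = 3 + (⅙)*(1/16) = 3 + 1/96 = 289/96 ≈ 3.0104)
(j + s)² = (1 + 289/96)² = (385/96)² = 148225/9216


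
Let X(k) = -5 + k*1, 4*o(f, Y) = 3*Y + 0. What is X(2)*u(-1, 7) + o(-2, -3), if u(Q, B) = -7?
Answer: 75/4 ≈ 18.750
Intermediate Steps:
o(f, Y) = 3*Y/4 (o(f, Y) = (3*Y + 0)/4 = (3*Y)/4 = 3*Y/4)
X(k) = -5 + k
X(2)*u(-1, 7) + o(-2, -3) = (-5 + 2)*(-7) + (¾)*(-3) = -3*(-7) - 9/4 = 21 - 9/4 = 75/4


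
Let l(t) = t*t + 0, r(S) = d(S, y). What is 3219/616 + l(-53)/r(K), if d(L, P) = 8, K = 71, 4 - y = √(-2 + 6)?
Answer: 27439/77 ≈ 356.35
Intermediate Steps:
y = 2 (y = 4 - √(-2 + 6) = 4 - √4 = 4 - 1*2 = 4 - 2 = 2)
r(S) = 8
l(t) = t² (l(t) = t² + 0 = t²)
3219/616 + l(-53)/r(K) = 3219/616 + (-53)²/8 = 3219*(1/616) + 2809*(⅛) = 3219/616 + 2809/8 = 27439/77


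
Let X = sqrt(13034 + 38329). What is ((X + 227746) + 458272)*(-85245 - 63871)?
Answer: -102296260088 - 447348*sqrt(5707) ≈ -1.0233e+11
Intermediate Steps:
X = 3*sqrt(5707) (X = sqrt(51363) = 3*sqrt(5707) ≈ 226.63)
((X + 227746) + 458272)*(-85245 - 63871) = ((3*sqrt(5707) + 227746) + 458272)*(-85245 - 63871) = ((227746 + 3*sqrt(5707)) + 458272)*(-149116) = (686018 + 3*sqrt(5707))*(-149116) = -102296260088 - 447348*sqrt(5707)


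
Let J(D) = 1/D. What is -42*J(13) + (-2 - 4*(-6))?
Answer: 244/13 ≈ 18.769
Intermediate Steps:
-42*J(13) + (-2 - 4*(-6)) = -42/13 + (-2 - 4*(-6)) = -42*1/13 + (-2 + 24) = -42/13 + 22 = 244/13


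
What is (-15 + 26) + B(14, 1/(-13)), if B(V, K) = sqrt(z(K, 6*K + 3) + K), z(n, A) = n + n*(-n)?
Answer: 11 + 3*I*sqrt(3)/13 ≈ 11.0 + 0.3997*I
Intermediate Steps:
z(n, A) = n - n**2
B(V, K) = sqrt(K + K*(1 - K)) (B(V, K) = sqrt(K*(1 - K) + K) = sqrt(K + K*(1 - K)))
(-15 + 26) + B(14, 1/(-13)) = (-15 + 26) + sqrt((2 - 1/(-13))/(-13)) = 11 + sqrt(-(2 - 1*(-1/13))/13) = 11 + sqrt(-(2 + 1/13)/13) = 11 + sqrt(-1/13*27/13) = 11 + sqrt(-27/169) = 11 + 3*I*sqrt(3)/13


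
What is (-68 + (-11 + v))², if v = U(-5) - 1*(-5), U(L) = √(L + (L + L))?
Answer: (74 - I*√15)² ≈ 5461.0 - 573.2*I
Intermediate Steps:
U(L) = √3*√L (U(L) = √(L + 2*L) = √(3*L) = √3*√L)
v = 5 + I*√15 (v = √3*√(-5) - 1*(-5) = √3*(I*√5) + 5 = I*√15 + 5 = 5 + I*√15 ≈ 5.0 + 3.873*I)
(-68 + (-11 + v))² = (-68 + (-11 + (5 + I*√15)))² = (-68 + (-6 + I*√15))² = (-74 + I*√15)²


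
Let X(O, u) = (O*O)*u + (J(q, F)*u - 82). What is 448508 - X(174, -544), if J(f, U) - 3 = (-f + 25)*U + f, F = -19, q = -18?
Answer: 16466126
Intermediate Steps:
J(f, U) = 3 + f + U*(25 - f) (J(f, U) = 3 + ((-f + 25)*U + f) = 3 + ((25 - f)*U + f) = 3 + (U*(25 - f) + f) = 3 + (f + U*(25 - f)) = 3 + f + U*(25 - f))
X(O, u) = -82 - 832*u + u*O**2 (X(O, u) = (O*O)*u + ((3 - 18 + 25*(-19) - 1*(-19)*(-18))*u - 82) = O**2*u + ((3 - 18 - 475 - 342)*u - 82) = u*O**2 + (-832*u - 82) = u*O**2 + (-82 - 832*u) = -82 - 832*u + u*O**2)
448508 - X(174, -544) = 448508 - (-82 - 832*(-544) - 544*174**2) = 448508 - (-82 + 452608 - 544*30276) = 448508 - (-82 + 452608 - 16470144) = 448508 - 1*(-16017618) = 448508 + 16017618 = 16466126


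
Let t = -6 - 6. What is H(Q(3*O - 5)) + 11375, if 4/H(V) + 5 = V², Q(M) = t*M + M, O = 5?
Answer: 137580629/12095 ≈ 11375.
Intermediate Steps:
t = -12
Q(M) = -11*M (Q(M) = -12*M + M = -11*M)
H(V) = 4/(-5 + V²)
H(Q(3*O - 5)) + 11375 = 4/(-5 + (-11*(3*5 - 5))²) + 11375 = 4/(-5 + (-11*(15 - 5))²) + 11375 = 4/(-5 + (-11*10)²) + 11375 = 4/(-5 + (-110)²) + 11375 = 4/(-5 + 12100) + 11375 = 4/12095 + 11375 = 137580629/12095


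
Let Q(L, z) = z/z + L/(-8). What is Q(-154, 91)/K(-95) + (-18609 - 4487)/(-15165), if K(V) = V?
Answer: 1509623/1152540 ≈ 1.3098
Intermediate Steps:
Q(L, z) = 1 - L/8 (Q(L, z) = 1 + L*(-⅛) = 1 - L/8)
Q(-154, 91)/K(-95) + (-18609 - 4487)/(-15165) = (1 - ⅛*(-154))/(-95) + (-18609 - 4487)/(-15165) = (1 + 77/4)*(-1/95) - 23096*(-1/15165) = (81/4)*(-1/95) + 23096/15165 = -81/380 + 23096/15165 = 1509623/1152540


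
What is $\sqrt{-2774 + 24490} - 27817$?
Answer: $-27817 + 2 \sqrt{5429} \approx -27670.0$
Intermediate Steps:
$\sqrt{-2774 + 24490} - 27817 = \sqrt{21716} - 27817 = 2 \sqrt{5429} - 27817 = -27817 + 2 \sqrt{5429}$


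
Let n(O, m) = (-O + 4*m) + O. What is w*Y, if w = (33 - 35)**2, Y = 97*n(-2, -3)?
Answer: -4656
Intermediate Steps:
n(O, m) = 4*m
Y = -1164 (Y = 97*(4*(-3)) = 97*(-12) = -1164)
w = 4 (w = (-2)**2 = 4)
w*Y = 4*(-1164) = -4656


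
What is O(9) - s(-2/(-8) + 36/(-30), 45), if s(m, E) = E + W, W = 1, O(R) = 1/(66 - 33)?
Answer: -1517/33 ≈ -45.970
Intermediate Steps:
O(R) = 1/33
s(m, E) = 1 + E (s(m, E) = E + 1 = 1 + E)
O(9) - s(-2/(-8) + 36/(-30), 45) = 1/33 - (1 + 45) = 1/33 - 1*46 = 1/33 - 46 = -1517/33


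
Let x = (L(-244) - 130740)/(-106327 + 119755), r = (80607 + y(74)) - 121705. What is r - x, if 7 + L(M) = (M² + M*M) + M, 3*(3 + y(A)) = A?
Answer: -61284565/1492 ≈ -41075.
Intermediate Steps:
y(A) = -3 + A/3
L(M) = -7 + M + 2*M² (L(M) = -7 + ((M² + M*M) + M) = -7 + ((M² + M²) + M) = -7 + (2*M² + M) = -7 + (M + 2*M²) = -7 + M + 2*M²)
r = -123229/3 (r = (80607 + (-3 + (⅓)*74)) - 121705 = (80607 + (-3 + 74/3)) - 121705 = (80607 + 65/3) - 121705 = 241886/3 - 121705 = -123229/3 ≈ -41076.)
x = -3973/4476 (x = ((-7 - 244 + 2*(-244)²) - 130740)/(-106327 + 119755) = ((-7 - 244 + 2*59536) - 130740)/13428 = ((-7 - 244 + 119072) - 130740)*(1/13428) = (118821 - 130740)*(1/13428) = -11919*1/13428 = -3973/4476 ≈ -0.88762)
r - x = -123229/3 - 1*(-3973/4476) = -123229/3 + 3973/4476 = -61284565/1492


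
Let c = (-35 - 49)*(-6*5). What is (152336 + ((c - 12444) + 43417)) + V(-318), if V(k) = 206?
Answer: 186035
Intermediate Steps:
c = 2520 (c = -84*(-30) = 2520)
(152336 + ((c - 12444) + 43417)) + V(-318) = (152336 + ((2520 - 12444) + 43417)) + 206 = (152336 + (-9924 + 43417)) + 206 = (152336 + 33493) + 206 = 185829 + 206 = 186035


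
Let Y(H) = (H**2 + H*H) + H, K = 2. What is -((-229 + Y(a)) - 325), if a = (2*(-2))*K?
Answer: 434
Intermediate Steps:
a = -8 (a = (2*(-2))*2 = -4*2 = -8)
Y(H) = H + 2*H**2 (Y(H) = (H**2 + H**2) + H = 2*H**2 + H = H + 2*H**2)
-((-229 + Y(a)) - 325) = -((-229 - 8*(1 + 2*(-8))) - 325) = -((-229 - 8*(1 - 16)) - 325) = -((-229 - 8*(-15)) - 325) = -((-229 + 120) - 325) = -(-109 - 325) = -1*(-434) = 434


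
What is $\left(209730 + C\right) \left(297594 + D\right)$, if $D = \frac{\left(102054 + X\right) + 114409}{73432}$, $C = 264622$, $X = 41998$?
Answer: $\frac{1295762518305286}{9179} \approx 1.4117 \cdot 10^{11}$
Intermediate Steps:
$D = \frac{258461}{73432}$ ($D = \frac{\left(102054 + 41998\right) + 114409}{73432} = \left(144052 + 114409\right) \frac{1}{73432} = 258461 \cdot \frac{1}{73432} = \frac{258461}{73432} \approx 3.5197$)
$\left(209730 + C\right) \left(297594 + D\right) = \left(209730 + 264622\right) \left(297594 + \frac{258461}{73432}\right) = 474352 \cdot \frac{21853181069}{73432} = \frac{1295762518305286}{9179}$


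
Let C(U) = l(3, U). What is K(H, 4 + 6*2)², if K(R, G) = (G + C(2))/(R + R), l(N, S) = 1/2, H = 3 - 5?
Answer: 1089/64 ≈ 17.016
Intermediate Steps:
H = -2
l(N, S) = ½
C(U) = ½
K(R, G) = (½ + G)/(2*R) (K(R, G) = (G + ½)/(R + R) = (½ + G)/((2*R)) = (½ + G)*(1/(2*R)) = (½ + G)/(2*R))
K(H, 4 + 6*2)² = ((¼)*(1 + 2*(4 + 6*2))/(-2))² = ((¼)*(-½)*(1 + 2*(4 + 12)))² = ((¼)*(-½)*(1 + 2*16))² = ((¼)*(-½)*(1 + 32))² = ((¼)*(-½)*33)² = (-33/8)² = 1089/64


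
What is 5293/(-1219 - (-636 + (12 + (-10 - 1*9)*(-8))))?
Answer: -5293/747 ≈ -7.0857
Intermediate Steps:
5293/(-1219 - (-636 + (12 + (-10 - 1*9)*(-8)))) = 5293/(-1219 - (-636 + (12 + (-10 - 9)*(-8)))) = 5293/(-1219 - (-636 + (12 - 19*(-8)))) = 5293/(-1219 - (-636 + (12 + 152))) = 5293/(-1219 - (-636 + 164)) = 5293/(-1219 - 1*(-472)) = 5293/(-1219 + 472) = 5293/(-747) = 5293*(-1/747) = -5293/747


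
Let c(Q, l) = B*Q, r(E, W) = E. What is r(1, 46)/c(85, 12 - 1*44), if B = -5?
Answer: -1/425 ≈ -0.0023529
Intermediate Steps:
c(Q, l) = -5*Q
r(1, 46)/c(85, 12 - 1*44) = 1/(-5*85) = 1/(-425) = 1*(-1/425) = -1/425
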